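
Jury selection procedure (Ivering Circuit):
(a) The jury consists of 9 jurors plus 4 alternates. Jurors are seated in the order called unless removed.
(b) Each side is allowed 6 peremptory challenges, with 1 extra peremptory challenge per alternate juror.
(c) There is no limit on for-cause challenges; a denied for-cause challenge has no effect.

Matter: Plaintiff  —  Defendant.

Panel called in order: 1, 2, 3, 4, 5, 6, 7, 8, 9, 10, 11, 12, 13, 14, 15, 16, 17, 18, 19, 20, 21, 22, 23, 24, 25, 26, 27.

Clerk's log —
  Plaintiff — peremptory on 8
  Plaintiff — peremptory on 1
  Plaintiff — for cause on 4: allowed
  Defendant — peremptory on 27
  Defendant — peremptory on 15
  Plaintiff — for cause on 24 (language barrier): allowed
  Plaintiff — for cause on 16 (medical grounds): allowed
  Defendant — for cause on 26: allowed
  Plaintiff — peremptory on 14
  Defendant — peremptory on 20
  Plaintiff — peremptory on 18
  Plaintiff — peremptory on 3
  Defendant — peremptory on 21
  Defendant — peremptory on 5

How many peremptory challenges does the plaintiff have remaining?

5

Plaintiff allotment: 6 base + 1 × 4 alternates = 10.
Plaintiff peremptories used: #8, #1, #14, #18, #3 — 5 (for-cause on #4, #24, #16 don't count).
Remaining: 10 − 5 = 5.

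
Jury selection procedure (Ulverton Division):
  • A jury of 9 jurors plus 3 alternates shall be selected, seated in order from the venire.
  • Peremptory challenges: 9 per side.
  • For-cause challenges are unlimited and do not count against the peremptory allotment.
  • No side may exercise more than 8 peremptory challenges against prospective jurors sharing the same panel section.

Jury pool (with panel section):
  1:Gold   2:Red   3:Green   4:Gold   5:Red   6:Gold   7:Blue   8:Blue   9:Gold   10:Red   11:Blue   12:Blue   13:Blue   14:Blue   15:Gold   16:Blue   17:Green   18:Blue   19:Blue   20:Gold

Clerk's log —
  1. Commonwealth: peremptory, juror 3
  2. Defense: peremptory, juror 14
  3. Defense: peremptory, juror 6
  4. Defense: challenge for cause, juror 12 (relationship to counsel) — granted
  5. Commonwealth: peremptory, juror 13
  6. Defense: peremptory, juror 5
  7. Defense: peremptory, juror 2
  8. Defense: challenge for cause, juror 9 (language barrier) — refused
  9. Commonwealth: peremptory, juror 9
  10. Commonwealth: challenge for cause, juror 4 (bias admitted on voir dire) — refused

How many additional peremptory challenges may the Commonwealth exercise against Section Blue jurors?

Commonwealth peremptories so far: #3, #13, #9 — 3 of 9 used, 6 left overall.
Against Section Blue: #13 — 1 used; per-section cap 8 leaves 7.
Binding limit: min(6, 7) = 6.

6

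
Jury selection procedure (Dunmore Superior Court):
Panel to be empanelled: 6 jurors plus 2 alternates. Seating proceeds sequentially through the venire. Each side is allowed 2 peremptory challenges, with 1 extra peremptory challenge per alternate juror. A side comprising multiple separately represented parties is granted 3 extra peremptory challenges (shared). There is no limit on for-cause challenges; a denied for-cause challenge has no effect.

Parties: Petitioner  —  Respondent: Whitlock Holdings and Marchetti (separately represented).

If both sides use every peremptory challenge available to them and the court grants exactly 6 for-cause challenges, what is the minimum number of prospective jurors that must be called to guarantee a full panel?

25

Seats to fill: 6 + 2 alternates = 8.
Peremptories — Petitioner: 2 + 1×2 = 4; Respondent: 2 + 1×2 + 3 = 7; total 11.
For-cause removals: 6.
Minimum venire: 8 + 11 + 6 = 25.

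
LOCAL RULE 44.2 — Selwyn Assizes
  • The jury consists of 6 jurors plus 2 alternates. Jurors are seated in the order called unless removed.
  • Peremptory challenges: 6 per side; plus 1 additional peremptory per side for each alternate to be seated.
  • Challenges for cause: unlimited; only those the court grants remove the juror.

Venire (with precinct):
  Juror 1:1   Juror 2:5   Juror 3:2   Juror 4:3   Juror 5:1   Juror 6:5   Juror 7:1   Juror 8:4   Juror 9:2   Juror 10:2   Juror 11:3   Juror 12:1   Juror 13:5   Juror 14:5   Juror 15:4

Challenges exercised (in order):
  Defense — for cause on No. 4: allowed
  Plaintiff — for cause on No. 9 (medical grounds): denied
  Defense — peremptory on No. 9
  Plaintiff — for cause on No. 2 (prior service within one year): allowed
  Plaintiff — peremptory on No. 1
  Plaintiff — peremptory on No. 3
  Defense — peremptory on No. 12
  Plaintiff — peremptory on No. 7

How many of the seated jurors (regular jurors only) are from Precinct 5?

2

Removed: #1, #2, #3, #4, #7, #9, #12.
Seated jurors 1–6: #5, #6, #8, #10, #11, #13 (alternates #14, #15 not counted).
Of those, in Precinct 5: #6, #13 → 2.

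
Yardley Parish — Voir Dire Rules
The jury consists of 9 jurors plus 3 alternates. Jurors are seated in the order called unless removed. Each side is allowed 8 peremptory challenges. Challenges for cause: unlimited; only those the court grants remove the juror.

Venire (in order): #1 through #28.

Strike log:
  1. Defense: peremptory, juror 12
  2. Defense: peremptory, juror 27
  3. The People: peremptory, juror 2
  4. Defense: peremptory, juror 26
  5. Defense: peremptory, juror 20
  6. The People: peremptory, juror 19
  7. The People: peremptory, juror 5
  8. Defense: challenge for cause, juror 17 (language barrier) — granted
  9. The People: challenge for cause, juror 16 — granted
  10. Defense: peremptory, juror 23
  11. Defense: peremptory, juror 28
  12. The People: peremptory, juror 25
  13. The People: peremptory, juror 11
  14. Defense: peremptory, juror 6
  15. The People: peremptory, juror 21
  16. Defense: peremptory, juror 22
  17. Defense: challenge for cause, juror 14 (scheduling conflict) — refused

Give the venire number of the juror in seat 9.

14

Removed: #2, #5, #6, #11, #12, #16, #17, #19, #20, #21, #22, #23, #25, #26, #27, #28. (#14 stays — for-cause denied.)
Seating in order: seats 1–9 → #1, #3, #4, #7, #8, #9, #10, #13, #14; alternates → #15, #18, #24.
So seat 9 is #14.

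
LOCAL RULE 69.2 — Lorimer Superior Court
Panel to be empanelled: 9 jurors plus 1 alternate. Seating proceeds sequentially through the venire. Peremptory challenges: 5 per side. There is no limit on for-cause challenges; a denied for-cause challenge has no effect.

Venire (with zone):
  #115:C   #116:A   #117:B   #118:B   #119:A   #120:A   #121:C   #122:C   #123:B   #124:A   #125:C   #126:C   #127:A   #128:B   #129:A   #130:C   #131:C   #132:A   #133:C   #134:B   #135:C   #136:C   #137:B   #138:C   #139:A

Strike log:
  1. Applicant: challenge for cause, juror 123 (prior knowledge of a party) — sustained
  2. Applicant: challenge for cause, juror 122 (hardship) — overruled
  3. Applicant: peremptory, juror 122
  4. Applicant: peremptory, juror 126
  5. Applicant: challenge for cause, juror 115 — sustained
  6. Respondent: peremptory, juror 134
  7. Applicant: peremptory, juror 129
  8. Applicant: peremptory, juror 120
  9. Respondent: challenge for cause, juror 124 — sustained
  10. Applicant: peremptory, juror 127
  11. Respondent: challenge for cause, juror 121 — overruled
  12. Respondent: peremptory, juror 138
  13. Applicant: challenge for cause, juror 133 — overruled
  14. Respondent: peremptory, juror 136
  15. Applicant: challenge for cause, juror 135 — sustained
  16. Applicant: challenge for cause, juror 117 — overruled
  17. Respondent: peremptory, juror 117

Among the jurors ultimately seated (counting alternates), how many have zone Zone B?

2

Removed: #115, #117, #120, #122, #123, #124, #126, #127, #129, #134, #135, #136, #138.
Seated (10 incl. alternates): #116, #118, #119, #121, #125, #128, #130, #131, #132, #133.
Of those, in Zone B: #118, #128 → 2.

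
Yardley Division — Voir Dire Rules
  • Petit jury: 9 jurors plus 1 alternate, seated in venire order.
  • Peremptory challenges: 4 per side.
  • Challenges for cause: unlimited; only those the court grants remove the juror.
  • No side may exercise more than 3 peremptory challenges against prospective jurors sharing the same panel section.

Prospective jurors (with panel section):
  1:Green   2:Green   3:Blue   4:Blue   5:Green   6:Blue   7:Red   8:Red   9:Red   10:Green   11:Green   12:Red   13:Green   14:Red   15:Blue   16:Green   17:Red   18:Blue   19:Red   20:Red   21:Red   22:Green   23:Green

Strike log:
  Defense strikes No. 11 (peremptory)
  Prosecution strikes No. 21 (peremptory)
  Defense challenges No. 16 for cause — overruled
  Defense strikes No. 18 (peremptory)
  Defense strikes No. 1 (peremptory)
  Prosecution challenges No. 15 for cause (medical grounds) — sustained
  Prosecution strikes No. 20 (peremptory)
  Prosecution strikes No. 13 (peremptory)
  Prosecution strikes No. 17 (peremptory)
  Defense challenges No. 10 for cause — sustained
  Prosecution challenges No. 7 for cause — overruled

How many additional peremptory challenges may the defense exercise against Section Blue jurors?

Defense peremptories so far: #11, #18, #1 — 3 of 4 used, 1 left overall.
Against Section Blue: #18 — 1 used; per-section cap 3 leaves 2.
Binding limit: min(1, 2) = 1.

1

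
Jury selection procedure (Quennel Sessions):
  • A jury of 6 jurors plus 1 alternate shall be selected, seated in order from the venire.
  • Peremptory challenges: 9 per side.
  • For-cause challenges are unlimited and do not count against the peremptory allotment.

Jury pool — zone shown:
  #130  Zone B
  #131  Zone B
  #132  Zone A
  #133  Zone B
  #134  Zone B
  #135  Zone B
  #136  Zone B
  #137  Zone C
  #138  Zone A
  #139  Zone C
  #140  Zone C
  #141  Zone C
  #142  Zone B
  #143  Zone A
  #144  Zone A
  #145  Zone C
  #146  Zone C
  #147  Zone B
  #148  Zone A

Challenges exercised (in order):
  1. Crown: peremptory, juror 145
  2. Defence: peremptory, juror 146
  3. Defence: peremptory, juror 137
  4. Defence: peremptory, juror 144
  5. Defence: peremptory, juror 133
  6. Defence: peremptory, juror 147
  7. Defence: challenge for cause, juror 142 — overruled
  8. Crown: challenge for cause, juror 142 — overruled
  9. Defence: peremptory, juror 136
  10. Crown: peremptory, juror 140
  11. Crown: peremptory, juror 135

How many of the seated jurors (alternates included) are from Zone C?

2

Removed: #133, #135, #136, #137, #140, #144, #145, #146, #147.
Seated (7 incl. alternates): #130, #131, #132, #134, #138, #139, #141.
Of those, in Zone C: #139, #141 → 2.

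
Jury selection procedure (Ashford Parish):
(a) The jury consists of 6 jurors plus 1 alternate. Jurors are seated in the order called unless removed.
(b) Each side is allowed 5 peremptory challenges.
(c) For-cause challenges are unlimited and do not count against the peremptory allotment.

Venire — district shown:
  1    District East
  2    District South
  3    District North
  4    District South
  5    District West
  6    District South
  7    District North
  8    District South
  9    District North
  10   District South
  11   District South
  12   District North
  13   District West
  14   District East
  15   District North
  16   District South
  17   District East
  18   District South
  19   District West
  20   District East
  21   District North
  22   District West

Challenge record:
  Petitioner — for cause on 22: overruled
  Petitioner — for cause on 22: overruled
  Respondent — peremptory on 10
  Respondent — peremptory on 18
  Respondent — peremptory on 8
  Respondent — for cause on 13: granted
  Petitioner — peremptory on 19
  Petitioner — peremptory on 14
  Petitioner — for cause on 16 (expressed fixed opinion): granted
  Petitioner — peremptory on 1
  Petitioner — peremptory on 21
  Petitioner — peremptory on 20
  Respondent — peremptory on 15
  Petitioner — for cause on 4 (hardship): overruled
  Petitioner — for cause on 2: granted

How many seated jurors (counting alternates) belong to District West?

1

Removed: #1, #2, #8, #10, #13, #14, #15, #16, #18, #19, #20, #21.
Seated (7 incl. alternates): #3, #4, #5, #6, #7, #9, #11.
Of those, in District West: #5 → 1.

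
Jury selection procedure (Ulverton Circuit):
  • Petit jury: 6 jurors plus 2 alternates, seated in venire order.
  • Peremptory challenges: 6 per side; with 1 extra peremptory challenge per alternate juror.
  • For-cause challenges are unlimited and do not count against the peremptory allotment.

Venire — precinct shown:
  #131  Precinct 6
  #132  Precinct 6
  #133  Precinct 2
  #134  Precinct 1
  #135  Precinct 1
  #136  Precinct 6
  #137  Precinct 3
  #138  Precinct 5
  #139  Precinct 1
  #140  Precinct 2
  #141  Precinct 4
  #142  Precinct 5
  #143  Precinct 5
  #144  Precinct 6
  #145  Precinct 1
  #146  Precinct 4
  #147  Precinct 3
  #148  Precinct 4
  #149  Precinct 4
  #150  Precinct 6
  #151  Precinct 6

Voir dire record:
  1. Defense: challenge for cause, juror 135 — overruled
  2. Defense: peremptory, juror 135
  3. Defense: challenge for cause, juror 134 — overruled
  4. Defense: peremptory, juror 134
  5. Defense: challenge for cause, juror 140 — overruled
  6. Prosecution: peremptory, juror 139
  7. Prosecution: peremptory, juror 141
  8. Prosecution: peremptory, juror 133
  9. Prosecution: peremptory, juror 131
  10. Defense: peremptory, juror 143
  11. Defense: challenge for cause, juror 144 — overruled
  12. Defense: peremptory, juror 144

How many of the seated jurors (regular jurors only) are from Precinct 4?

Removed: #131, #133, #134, #135, #139, #141, #143, #144.
Seated jurors 1–6: #132, #136, #137, #138, #140, #142 (alternates #145, #146 not counted).
None of those are in Precinct 4 → 0.

0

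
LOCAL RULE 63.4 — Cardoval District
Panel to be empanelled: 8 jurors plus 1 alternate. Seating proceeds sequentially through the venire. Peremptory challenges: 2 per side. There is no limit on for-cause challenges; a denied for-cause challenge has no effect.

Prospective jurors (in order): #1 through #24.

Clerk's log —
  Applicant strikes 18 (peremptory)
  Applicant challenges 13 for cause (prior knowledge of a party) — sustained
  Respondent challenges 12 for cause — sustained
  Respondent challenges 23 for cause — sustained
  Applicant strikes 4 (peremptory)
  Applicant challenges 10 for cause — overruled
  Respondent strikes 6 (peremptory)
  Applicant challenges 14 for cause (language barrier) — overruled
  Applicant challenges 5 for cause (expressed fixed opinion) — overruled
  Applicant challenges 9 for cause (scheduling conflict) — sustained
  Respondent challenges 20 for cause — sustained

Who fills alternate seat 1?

Removed: #4, #6, #9, #12, #13, #18, #20, #23. (#5, #10, #14 stay — for-cause denied.)
Filling seats in venire order through position 9: #1, #2, #3, #5, #7, #8, #10, #11, #14.
So alternate 1 is #14.

14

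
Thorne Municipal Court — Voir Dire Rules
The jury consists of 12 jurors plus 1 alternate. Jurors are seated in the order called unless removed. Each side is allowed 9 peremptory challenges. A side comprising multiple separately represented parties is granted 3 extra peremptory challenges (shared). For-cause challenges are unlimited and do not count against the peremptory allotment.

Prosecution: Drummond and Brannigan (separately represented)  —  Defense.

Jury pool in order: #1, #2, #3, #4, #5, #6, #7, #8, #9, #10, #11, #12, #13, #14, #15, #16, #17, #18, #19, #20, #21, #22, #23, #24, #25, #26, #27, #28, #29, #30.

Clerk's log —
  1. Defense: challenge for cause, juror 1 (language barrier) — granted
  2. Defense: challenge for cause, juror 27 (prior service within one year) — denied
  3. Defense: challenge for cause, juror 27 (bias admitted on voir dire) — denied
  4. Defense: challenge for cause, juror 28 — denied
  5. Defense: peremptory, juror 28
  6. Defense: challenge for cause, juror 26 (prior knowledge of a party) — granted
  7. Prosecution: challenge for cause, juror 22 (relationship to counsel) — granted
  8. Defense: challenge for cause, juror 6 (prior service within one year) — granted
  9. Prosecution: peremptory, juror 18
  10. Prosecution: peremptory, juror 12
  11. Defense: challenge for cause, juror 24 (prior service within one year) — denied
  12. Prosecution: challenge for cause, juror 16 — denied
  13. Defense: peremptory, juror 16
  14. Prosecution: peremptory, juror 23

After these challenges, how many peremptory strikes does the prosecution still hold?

9

Prosecution allotment: 9 base + 3 multi-party = 12.
Prosecution peremptories used: #18, #12, #23 — 3 (for-cause on #22, #16 don't count).
Remaining: 12 − 3 = 9.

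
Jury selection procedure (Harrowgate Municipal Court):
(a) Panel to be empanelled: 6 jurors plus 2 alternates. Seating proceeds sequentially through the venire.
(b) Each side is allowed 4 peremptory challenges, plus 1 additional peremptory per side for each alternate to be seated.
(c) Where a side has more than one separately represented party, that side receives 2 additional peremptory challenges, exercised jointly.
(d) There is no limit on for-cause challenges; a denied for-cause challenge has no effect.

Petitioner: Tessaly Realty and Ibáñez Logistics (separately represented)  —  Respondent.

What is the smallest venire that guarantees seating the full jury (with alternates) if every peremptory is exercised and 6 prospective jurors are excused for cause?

Seats to fill: 6 + 2 alternates = 8.
Peremptories — Petitioner: 4 + 1×2 + 2 = 8; Respondent: 4 + 1×2 = 6; total 14.
For-cause removals: 6.
Minimum venire: 8 + 14 + 6 = 28.

28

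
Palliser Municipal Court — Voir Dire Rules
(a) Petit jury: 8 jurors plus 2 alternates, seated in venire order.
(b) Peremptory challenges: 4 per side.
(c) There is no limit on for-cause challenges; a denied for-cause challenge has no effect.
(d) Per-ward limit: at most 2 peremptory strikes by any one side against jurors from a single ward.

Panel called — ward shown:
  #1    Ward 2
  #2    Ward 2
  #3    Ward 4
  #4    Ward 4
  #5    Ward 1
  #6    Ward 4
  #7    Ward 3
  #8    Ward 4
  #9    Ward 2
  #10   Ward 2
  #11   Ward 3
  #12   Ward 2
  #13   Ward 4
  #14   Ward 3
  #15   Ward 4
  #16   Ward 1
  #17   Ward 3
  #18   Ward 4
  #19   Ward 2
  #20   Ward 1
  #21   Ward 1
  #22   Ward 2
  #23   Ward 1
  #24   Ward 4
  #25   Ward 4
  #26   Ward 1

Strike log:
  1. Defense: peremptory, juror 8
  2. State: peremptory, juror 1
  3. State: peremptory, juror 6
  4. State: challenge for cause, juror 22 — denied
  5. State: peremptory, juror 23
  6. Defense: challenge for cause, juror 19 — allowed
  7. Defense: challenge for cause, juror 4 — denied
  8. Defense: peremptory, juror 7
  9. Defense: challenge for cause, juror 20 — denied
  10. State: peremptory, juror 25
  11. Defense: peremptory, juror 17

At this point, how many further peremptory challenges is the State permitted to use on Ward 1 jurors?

0

State peremptories so far: #1, #6, #23, #25 — 4 of 4 used, 0 left overall.
Against Ward 1: #23 — 1 used; per-ward cap 2 leaves 1.
Binding limit: min(0, 1) = 0.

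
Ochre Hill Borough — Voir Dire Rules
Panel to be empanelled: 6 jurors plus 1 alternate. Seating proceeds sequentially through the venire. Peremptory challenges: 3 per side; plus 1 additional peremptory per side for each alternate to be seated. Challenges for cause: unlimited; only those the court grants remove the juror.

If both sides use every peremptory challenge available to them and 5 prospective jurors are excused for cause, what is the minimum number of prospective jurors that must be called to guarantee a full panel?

20

Seats to fill: 6 + 1 alternates = 7.
Peremptories: 3 + 1×1 = 4 per side × 2 sides = 8.
For-cause removals: 5.
Minimum venire: 7 + 8 + 5 = 20.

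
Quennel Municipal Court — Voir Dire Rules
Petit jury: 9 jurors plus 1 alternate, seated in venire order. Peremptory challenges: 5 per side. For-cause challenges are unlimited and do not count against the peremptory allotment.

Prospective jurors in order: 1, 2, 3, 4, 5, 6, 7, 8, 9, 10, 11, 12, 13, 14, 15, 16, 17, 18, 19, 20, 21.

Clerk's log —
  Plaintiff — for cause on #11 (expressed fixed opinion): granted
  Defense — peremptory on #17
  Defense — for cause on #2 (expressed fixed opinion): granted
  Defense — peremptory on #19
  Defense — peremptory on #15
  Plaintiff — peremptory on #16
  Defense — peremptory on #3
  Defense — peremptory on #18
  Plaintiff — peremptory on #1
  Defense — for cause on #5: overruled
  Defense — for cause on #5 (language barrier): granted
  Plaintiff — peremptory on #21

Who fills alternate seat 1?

Removed: #1, #2, #3, #5, #11, #15, #16, #17, #18, #19, #21.
Filling seats in venire order through position 10: #4, #6, #7, #8, #9, #10, #12, #13, #14, #20.
So alternate 1 is #20.

20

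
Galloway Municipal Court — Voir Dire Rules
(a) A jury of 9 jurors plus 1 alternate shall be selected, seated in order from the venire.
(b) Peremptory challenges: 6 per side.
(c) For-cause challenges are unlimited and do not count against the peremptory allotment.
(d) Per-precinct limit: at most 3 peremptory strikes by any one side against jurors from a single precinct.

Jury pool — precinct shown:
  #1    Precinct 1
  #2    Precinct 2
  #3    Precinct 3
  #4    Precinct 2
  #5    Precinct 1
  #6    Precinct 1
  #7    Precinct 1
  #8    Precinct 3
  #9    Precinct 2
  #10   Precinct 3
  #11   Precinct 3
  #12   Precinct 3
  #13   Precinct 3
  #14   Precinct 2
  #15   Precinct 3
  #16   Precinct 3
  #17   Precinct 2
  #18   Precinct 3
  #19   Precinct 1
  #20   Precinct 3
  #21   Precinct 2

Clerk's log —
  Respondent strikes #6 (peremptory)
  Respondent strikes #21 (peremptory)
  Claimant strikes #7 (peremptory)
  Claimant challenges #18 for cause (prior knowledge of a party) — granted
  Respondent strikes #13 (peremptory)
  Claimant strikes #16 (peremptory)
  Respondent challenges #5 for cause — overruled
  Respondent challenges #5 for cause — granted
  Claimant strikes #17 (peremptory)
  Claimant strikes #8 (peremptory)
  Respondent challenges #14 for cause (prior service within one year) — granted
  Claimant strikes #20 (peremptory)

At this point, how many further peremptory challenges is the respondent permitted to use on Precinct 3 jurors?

Respondent peremptories so far: #6, #21, #13 — 3 of 6 used, 3 left overall.
Against Precinct 3: #13 — 1 used; per-precinct cap 3 leaves 2.
Binding limit: min(3, 2) = 2.

2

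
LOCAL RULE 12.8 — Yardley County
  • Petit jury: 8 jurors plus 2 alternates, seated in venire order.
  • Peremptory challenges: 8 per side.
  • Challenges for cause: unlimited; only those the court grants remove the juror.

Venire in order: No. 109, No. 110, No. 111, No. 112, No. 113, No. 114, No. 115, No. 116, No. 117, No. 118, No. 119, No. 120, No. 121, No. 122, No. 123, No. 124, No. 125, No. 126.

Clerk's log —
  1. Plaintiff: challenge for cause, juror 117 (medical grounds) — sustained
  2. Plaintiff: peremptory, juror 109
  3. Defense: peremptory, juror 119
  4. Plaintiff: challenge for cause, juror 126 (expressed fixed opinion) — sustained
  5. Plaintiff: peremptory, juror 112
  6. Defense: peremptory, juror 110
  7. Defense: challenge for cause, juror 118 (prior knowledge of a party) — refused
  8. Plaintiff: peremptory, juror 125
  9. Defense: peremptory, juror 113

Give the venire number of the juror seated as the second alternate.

Removed: #109, #110, #112, #113, #117, #119, #125, #126. (#118 stays — for-cause denied.)
Seating in order: seats 1–8 → #111, #114, #115, #116, #118, #120, #121, #122; alternates → #123, #124.
So alternate 2 is #124.

124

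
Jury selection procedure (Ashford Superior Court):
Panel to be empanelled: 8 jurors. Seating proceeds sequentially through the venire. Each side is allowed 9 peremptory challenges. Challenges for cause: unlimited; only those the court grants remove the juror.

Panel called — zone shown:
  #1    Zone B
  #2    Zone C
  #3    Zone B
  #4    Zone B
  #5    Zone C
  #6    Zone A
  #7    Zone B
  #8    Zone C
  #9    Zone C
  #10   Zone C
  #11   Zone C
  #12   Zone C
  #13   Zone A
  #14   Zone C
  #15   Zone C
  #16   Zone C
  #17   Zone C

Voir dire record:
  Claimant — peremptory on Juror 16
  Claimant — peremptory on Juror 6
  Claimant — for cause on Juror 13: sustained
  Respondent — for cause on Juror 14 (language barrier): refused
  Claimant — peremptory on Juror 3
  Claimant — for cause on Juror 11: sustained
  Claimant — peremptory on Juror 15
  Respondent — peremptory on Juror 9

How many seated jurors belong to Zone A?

Removed: #3, #6, #9, #11, #13, #15, #16.
Seated jurors 1–8: #1, #2, #4, #5, #7, #8, #10, #12.
None of those are in Zone A → 0.

0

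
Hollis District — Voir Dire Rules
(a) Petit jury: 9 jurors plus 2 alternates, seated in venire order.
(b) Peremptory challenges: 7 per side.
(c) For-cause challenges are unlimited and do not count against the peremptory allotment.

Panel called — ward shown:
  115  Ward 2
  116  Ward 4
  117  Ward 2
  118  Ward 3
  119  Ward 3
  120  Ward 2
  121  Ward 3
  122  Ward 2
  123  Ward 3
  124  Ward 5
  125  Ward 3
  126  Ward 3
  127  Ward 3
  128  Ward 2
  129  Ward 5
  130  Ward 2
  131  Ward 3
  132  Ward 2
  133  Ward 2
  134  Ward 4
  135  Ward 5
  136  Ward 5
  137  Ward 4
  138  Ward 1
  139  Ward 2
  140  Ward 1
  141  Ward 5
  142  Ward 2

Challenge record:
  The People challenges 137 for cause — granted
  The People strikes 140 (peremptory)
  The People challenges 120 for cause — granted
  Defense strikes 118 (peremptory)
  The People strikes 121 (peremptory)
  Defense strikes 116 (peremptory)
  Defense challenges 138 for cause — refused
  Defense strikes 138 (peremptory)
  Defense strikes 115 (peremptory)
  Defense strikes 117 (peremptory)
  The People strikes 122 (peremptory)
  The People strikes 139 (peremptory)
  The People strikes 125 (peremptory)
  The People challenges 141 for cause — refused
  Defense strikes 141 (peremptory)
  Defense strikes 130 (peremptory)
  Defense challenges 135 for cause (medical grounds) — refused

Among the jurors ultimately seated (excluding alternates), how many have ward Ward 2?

2

Removed: #115, #116, #117, #118, #120, #121, #122, #125, #130, #137, #138, #139, #140, #141.
Seated jurors 1–9: #119, #123, #124, #126, #127, #128, #129, #131, #132 (alternates #133, #134 not counted).
Of those, in Ward 2: #128, #132 → 2.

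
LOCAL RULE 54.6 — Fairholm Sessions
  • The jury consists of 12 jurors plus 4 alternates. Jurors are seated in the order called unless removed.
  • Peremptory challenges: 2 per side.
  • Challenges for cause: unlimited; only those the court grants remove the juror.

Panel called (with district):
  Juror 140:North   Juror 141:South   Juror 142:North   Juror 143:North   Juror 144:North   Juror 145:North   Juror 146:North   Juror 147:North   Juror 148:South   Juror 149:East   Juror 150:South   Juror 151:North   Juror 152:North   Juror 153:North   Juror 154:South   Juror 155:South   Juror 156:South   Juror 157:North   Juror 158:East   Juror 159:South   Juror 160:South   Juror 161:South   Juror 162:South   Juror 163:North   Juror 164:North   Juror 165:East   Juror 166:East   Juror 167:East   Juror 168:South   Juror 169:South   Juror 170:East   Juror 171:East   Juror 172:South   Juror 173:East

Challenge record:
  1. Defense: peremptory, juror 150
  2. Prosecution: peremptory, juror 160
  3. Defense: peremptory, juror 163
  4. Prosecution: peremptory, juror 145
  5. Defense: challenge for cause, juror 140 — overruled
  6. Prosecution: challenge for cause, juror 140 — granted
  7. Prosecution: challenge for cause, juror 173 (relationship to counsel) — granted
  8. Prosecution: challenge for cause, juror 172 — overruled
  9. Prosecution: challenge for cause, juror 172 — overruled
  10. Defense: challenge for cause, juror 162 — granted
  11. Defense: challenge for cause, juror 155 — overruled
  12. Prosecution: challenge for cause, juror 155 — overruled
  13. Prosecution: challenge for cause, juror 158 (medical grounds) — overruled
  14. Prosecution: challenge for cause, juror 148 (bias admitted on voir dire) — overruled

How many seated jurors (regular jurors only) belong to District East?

Removed: #140, #145, #150, #160, #162, #163, #173.
Seated jurors 1–12: #141, #142, #143, #144, #146, #147, #148, #149, #151, #152, #153, #154 (alternates #155, #156, #157, #158 not counted).
Of those, in District East: #149 → 1.

1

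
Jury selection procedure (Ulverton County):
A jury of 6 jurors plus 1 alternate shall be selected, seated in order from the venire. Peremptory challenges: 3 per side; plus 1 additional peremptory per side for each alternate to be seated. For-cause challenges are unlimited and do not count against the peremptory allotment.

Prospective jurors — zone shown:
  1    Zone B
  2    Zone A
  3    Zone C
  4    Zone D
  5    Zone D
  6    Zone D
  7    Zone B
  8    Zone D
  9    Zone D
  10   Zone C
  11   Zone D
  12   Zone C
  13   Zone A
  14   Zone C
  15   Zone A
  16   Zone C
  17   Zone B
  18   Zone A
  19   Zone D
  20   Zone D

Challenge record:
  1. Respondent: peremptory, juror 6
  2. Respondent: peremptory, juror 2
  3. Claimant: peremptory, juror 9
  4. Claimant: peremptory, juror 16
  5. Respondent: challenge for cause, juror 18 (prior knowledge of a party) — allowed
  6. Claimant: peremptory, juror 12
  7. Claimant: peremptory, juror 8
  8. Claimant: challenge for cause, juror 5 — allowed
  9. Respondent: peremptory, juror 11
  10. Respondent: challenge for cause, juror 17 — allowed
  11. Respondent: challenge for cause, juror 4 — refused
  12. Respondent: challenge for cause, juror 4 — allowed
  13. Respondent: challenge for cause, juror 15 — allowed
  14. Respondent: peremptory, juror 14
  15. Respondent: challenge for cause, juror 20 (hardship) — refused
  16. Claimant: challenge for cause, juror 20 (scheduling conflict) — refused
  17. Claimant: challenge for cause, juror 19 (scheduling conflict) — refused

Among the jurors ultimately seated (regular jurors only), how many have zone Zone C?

2

Removed: #2, #4, #5, #6, #8, #9, #11, #12, #14, #15, #16, #17, #18.
Seated jurors 1–6: #1, #3, #7, #10, #13, #19 (alternates #20 not counted).
Of those, in Zone C: #3, #10 → 2.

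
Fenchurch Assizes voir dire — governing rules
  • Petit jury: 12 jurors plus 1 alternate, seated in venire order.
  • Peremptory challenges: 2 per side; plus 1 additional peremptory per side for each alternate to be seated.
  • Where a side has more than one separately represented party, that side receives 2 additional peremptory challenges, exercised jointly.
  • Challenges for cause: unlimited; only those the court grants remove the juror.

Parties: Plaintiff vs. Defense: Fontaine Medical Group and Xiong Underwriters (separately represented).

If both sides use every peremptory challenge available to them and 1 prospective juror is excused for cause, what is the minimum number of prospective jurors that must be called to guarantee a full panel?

Seats to fill: 12 + 1 alternates = 13.
Peremptories — Plaintiff: 2 + 1×1 = 3; Defense: 2 + 1×1 + 2 = 5; total 8.
For-cause removals: 1.
Minimum venire: 13 + 8 + 1 = 22.

22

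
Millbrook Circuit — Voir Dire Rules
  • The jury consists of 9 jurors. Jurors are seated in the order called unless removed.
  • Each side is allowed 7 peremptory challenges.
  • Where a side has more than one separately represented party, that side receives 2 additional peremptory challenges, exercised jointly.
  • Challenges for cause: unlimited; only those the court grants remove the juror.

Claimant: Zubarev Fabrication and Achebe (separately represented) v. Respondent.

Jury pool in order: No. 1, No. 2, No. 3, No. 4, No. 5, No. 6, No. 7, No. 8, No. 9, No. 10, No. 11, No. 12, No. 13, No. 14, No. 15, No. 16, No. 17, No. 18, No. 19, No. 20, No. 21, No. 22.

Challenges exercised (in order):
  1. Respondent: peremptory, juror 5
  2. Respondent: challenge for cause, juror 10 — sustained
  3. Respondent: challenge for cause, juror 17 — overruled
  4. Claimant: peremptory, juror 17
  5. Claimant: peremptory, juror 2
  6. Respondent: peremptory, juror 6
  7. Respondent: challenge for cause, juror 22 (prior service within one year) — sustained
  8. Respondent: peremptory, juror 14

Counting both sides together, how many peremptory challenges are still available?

Claimant allotment: 7 base + 2 multi-party = 9. Respondent allotment: 7.
Claimant peremptories used: #17, #2 — 2.
Respondent peremptories used: #5, #6, #14 — 3 (for-cause on #10, #17, #22 don't count).
Remaining: (9 − 2) + (7 − 3) = 11.

11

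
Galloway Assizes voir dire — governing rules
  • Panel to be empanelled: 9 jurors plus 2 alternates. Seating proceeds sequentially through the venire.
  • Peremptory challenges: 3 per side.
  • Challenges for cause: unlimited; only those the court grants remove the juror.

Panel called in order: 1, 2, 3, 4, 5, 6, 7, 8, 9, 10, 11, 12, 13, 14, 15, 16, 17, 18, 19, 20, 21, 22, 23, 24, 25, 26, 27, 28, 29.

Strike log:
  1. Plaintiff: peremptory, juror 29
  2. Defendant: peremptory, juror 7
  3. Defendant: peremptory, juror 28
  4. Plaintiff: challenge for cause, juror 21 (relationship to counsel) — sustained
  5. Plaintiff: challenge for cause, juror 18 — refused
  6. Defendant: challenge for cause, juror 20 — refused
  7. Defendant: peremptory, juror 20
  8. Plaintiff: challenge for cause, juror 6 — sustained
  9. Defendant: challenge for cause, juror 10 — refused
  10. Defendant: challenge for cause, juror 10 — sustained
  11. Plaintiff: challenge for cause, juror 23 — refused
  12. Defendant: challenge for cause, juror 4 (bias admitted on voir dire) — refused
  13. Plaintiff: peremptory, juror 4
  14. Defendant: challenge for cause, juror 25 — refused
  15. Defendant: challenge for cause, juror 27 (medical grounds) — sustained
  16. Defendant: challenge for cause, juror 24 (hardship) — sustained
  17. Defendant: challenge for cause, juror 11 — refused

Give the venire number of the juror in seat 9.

Removed: #4, #6, #7, #10, #20, #21, #24, #27, #28, #29. (#11, #18, #23, #25 stay — for-cause denied.)
Seating in order: seats 1–9 → #1, #2, #3, #5, #8, #9, #11, #12, #13; alternates → #14, #15.
So seat 9 is #13.

13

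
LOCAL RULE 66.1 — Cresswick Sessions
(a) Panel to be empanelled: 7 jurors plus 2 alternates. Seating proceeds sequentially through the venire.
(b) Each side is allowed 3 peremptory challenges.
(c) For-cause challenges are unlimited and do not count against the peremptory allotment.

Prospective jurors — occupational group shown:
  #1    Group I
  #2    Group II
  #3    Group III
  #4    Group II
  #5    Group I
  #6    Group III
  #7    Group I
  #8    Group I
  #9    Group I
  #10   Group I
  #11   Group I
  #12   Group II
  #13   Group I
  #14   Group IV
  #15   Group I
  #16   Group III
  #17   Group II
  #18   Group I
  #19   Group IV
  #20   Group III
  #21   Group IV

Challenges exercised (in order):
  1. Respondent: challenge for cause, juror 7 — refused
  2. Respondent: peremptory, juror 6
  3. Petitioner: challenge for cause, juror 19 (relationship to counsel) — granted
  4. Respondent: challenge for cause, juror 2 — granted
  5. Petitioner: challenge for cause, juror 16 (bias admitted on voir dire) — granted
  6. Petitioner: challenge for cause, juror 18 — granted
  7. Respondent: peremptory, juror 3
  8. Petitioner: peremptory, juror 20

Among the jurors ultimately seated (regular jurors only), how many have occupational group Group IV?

Removed: #2, #3, #6, #16, #18, #19, #20.
Seated jurors 1–7: #1, #4, #5, #7, #8, #9, #10 (alternates #11, #12 not counted).
None of those are in Group IV → 0.

0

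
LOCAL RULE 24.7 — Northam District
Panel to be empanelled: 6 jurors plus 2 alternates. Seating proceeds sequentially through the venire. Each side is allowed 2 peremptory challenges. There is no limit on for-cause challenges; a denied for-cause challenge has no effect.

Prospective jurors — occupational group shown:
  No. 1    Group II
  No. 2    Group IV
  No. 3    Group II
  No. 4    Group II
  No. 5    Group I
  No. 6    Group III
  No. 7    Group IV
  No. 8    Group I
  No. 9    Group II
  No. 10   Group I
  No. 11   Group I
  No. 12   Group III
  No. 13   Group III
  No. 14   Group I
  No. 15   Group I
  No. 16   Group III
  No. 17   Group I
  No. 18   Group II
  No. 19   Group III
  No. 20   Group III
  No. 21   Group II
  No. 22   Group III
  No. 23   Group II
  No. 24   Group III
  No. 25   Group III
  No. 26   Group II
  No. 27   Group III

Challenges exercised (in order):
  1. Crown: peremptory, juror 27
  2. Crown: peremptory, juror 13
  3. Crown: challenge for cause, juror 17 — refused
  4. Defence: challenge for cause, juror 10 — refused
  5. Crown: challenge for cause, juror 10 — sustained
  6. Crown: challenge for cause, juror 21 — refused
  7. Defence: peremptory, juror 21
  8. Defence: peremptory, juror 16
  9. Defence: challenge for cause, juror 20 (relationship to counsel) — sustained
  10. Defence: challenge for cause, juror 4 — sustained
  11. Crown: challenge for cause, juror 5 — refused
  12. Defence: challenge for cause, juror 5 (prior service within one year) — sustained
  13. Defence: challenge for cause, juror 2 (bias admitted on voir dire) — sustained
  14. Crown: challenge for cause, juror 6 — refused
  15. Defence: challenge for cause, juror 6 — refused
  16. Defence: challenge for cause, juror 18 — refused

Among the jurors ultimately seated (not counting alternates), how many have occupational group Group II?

3

Removed: #2, #4, #5, #10, #13, #16, #20, #21, #27.
Seated jurors 1–6: #1, #3, #6, #7, #8, #9 (alternates #11, #12 not counted).
Of those, in Group II: #1, #3, #9 → 3.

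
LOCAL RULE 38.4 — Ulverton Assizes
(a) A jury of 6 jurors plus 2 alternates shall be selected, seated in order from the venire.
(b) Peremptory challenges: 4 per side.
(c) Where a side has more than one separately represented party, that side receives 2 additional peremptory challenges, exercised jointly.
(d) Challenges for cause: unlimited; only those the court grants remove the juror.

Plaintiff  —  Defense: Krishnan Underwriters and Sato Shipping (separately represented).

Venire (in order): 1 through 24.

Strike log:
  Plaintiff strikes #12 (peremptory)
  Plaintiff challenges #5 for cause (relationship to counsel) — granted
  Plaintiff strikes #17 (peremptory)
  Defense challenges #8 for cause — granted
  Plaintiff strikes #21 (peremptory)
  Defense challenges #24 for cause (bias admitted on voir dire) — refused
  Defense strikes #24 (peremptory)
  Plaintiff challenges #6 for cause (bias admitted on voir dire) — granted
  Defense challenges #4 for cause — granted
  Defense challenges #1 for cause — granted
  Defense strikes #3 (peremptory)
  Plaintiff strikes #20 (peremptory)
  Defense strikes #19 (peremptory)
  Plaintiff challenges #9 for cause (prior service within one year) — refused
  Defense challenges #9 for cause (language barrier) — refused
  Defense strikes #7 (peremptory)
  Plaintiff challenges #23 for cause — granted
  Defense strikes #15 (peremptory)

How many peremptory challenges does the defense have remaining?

Defense allotment: 4 base + 2 multi-party = 6.
Defense peremptories used: #24, #3, #19, #7, #15 — 5 (for-cause on #8, #24, #4, #1, #9 don't count).
Remaining: 6 − 5 = 1.

1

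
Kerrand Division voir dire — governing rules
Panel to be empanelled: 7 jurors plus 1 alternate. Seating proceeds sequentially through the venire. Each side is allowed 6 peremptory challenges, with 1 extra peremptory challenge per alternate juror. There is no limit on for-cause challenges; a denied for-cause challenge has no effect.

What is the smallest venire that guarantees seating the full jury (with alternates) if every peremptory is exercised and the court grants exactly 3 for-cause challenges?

Seats to fill: 7 + 1 alternates = 8.
Peremptories: 6 + 1×1 = 7 per side × 2 sides = 14.
For-cause removals: 3.
Minimum venire: 8 + 14 + 3 = 25.

25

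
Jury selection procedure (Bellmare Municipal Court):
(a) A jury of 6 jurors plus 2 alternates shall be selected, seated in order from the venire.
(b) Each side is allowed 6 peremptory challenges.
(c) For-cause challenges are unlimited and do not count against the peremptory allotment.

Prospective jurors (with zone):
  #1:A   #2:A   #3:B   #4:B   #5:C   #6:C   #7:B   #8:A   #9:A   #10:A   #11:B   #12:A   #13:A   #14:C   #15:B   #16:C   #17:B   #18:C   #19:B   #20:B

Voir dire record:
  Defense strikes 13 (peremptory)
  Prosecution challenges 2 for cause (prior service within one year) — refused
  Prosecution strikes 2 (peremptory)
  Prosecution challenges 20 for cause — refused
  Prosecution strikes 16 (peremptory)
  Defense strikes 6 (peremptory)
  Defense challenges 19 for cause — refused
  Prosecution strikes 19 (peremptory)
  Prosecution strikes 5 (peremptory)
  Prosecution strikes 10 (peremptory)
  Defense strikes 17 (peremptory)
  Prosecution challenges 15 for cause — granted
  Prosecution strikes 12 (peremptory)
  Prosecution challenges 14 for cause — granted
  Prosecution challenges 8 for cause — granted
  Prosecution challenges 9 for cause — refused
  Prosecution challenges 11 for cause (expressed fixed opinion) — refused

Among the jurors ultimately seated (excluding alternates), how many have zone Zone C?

Removed: #2, #5, #6, #8, #10, #12, #13, #14, #15, #16, #17, #19.
Seated jurors 1–6: #1, #3, #4, #7, #9, #11 (alternates #18, #20 not counted).
None of those are in Zone C → 0.

0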